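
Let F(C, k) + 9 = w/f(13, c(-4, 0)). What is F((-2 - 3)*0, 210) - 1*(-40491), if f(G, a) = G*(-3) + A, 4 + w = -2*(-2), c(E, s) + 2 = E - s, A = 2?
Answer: 40482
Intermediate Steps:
c(E, s) = -2 + E - s (c(E, s) = -2 + (E - s) = -2 + E - s)
w = 0 (w = -4 - 2*(-2) = -4 + 4 = 0)
f(G, a) = 2 - 3*G (f(G, a) = G*(-3) + 2 = -3*G + 2 = 2 - 3*G)
F(C, k) = -9 (F(C, k) = -9 + 0/(2 - 3*13) = -9 + 0/(2 - 39) = -9 + 0/(-37) = -9 + 0*(-1/37) = -9 + 0 = -9)
F((-2 - 3)*0, 210) - 1*(-40491) = -9 - 1*(-40491) = -9 + 40491 = 40482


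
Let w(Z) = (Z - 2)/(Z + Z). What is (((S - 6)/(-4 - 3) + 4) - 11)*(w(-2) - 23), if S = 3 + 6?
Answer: 1144/7 ≈ 163.43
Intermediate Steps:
S = 9
w(Z) = (-2 + Z)/(2*Z) (w(Z) = (-2 + Z)/((2*Z)) = (-2 + Z)*(1/(2*Z)) = (-2 + Z)/(2*Z))
(((S - 6)/(-4 - 3) + 4) - 11)*(w(-2) - 23) = (((9 - 6)/(-4 - 3) + 4) - 11)*((½)*(-2 - 2)/(-2) - 23) = ((3/(-7) + 4) - 11)*((½)*(-½)*(-4) - 23) = ((3*(-⅐) + 4) - 11)*(1 - 23) = ((-3/7 + 4) - 11)*(-22) = (25/7 - 11)*(-22) = -52/7*(-22) = 1144/7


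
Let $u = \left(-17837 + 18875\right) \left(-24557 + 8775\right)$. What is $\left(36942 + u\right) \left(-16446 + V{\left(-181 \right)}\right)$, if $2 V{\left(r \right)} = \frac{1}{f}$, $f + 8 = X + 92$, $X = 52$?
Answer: $\frac{36557628663357}{136} \approx 2.6881 \cdot 10^{11}$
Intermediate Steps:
$u = -16381716$ ($u = 1038 \left(-15782\right) = -16381716$)
$f = 136$ ($f = -8 + \left(52 + 92\right) = -8 + 144 = 136$)
$V{\left(r \right)} = \frac{1}{272}$ ($V{\left(r \right)} = \frac{1}{2 \cdot 136} = \frac{1}{2} \cdot \frac{1}{136} = \frac{1}{272}$)
$\left(36942 + u\right) \left(-16446 + V{\left(-181 \right)}\right) = \left(36942 - 16381716\right) \left(-16446 + \frac{1}{272}\right) = \left(-16344774\right) \left(- \frac{4473311}{272}\right) = \frac{36557628663357}{136}$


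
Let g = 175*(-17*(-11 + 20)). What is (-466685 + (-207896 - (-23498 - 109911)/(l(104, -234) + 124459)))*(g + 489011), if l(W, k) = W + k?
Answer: -38767662939946640/124329 ≈ -3.1182e+11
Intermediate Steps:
g = -26775 (g = 175*(-17*9) = 175*(-153) = -26775)
(-466685 + (-207896 - (-23498 - 109911)/(l(104, -234) + 124459)))*(g + 489011) = (-466685 + (-207896 - (-23498 - 109911)/((104 - 234) + 124459)))*(-26775 + 489011) = (-466685 + (-207896 - (-133409)/(-130 + 124459)))*462236 = (-466685 + (-207896 - (-133409)/124329))*462236 = (-466685 + (-207896 - 1*(-133409/124329)))*462236 = (-466685 + (-207896 + 133409/124329))*462236 = (-466685 - 25847368375/124329)*462236 = -83869847740/124329*462236 = -38767662939946640/124329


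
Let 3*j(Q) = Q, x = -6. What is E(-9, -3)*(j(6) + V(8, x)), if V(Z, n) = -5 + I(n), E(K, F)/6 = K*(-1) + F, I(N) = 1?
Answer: -72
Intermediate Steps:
j(Q) = Q/3
E(K, F) = -6*K + 6*F (E(K, F) = 6*(K*(-1) + F) = 6*(-K + F) = 6*(F - K) = -6*K + 6*F)
V(Z, n) = -4 (V(Z, n) = -5 + 1 = -4)
E(-9, -3)*(j(6) + V(8, x)) = (-6*(-9) + 6*(-3))*((⅓)*6 - 4) = (54 - 18)*(2 - 4) = 36*(-2) = -72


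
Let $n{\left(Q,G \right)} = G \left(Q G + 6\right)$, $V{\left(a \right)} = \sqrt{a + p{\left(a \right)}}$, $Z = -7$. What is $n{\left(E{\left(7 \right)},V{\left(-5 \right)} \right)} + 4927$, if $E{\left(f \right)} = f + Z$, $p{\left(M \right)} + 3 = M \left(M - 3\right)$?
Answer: $4927 + 24 \sqrt{2} \approx 4960.9$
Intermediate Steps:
$p{\left(M \right)} = -3 + M \left(-3 + M\right)$ ($p{\left(M \right)} = -3 + M \left(M - 3\right) = -3 + M \left(-3 + M\right)$)
$E{\left(f \right)} = -7 + f$ ($E{\left(f \right)} = f - 7 = -7 + f$)
$V{\left(a \right)} = \sqrt{-3 + a^{2} - 2 a}$ ($V{\left(a \right)} = \sqrt{a - \left(3 - a^{2} + 3 a\right)} = \sqrt{-3 + a^{2} - 2 a}$)
$n{\left(Q,G \right)} = G \left(6 + G Q\right)$ ($n{\left(Q,G \right)} = G \left(G Q + 6\right) = G \left(6 + G Q\right)$)
$n{\left(E{\left(7 \right)},V{\left(-5 \right)} \right)} + 4927 = \sqrt{-3 + \left(-5\right)^{2} - -10} \left(6 + \sqrt{-3 + \left(-5\right)^{2} - -10} \left(-7 + 7\right)\right) + 4927 = \sqrt{-3 + 25 + 10} \left(6 + \sqrt{-3 + 25 + 10} \cdot 0\right) + 4927 = \sqrt{32} \left(6 + \sqrt{32} \cdot 0\right) + 4927 = 4 \sqrt{2} \left(6 + 4 \sqrt{2} \cdot 0\right) + 4927 = 4 \sqrt{2} \left(6 + 0\right) + 4927 = 4 \sqrt{2} \cdot 6 + 4927 = 24 \sqrt{2} + 4927 = 4927 + 24 \sqrt{2}$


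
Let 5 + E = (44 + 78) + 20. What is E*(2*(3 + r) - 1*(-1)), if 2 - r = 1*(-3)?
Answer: 2329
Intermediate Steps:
E = 137 (E = -5 + ((44 + 78) + 20) = -5 + (122 + 20) = -5 + 142 = 137)
r = 5 (r = 2 - (-3) = 2 - 1*(-3) = 2 + 3 = 5)
E*(2*(3 + r) - 1*(-1)) = 137*(2*(3 + 5) - 1*(-1)) = 137*(2*8 + 1) = 137*(16 + 1) = 137*17 = 2329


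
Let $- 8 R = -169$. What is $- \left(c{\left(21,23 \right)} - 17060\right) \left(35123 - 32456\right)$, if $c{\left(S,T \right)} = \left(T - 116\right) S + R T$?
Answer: $\frac{395294739}{8} \approx 4.9412 \cdot 10^{7}$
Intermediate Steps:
$R = \frac{169}{8}$ ($R = \left(- \frac{1}{8}\right) \left(-169\right) = \frac{169}{8} \approx 21.125$)
$c{\left(S,T \right)} = \frac{169 T}{8} + S \left(-116 + T\right)$ ($c{\left(S,T \right)} = \left(T - 116\right) S + \frac{169 T}{8} = \left(-116 + T\right) S + \frac{169 T}{8} = S \left(-116 + T\right) + \frac{169 T}{8} = \frac{169 T}{8} + S \left(-116 + T\right)$)
$- \left(c{\left(21,23 \right)} - 17060\right) \left(35123 - 32456\right) = - \left(\left(\left(-116\right) 21 + \frac{169}{8} \cdot 23 + 21 \cdot 23\right) - 17060\right) \left(35123 - 32456\right) = - \left(\left(-2436 + \frac{3887}{8} + 483\right) - 17060\right) 2667 = - \left(- \frac{11737}{8} - 17060\right) 2667 = - \frac{\left(-148217\right) 2667}{8} = \left(-1\right) \left(- \frac{395294739}{8}\right) = \frac{395294739}{8}$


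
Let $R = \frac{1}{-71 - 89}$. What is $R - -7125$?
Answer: $\frac{1139999}{160} \approx 7125.0$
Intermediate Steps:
$R = - \frac{1}{160}$ ($R = \frac{1}{-160} = - \frac{1}{160} \approx -0.00625$)
$R - -7125 = - \frac{1}{160} - -7125 = - \frac{1}{160} + 7125 = \frac{1139999}{160}$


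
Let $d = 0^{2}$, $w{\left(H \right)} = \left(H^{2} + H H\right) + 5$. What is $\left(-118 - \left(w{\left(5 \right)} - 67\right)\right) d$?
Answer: $0$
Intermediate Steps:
$w{\left(H \right)} = 5 + 2 H^{2}$ ($w{\left(H \right)} = \left(H^{2} + H^{2}\right) + 5 = 2 H^{2} + 5 = 5 + 2 H^{2}$)
$d = 0$
$\left(-118 - \left(w{\left(5 \right)} - 67\right)\right) d = \left(-118 - \left(\left(5 + 2 \cdot 5^{2}\right) - 67\right)\right) 0 = \left(-118 - \left(\left(5 + 2 \cdot 25\right) - 67\right)\right) 0 = \left(-118 - \left(\left(5 + 50\right) - 67\right)\right) 0 = \left(-118 - \left(55 - 67\right)\right) 0 = \left(-118 - -12\right) 0 = \left(-118 + 12\right) 0 = \left(-106\right) 0 = 0$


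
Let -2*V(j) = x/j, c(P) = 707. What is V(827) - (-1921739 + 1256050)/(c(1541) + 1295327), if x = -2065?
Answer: 944339954/535910059 ≈ 1.7621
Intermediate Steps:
V(j) = 2065/(2*j) (V(j) = -(-2065)/(2*j) = 2065/(2*j))
V(827) - (-1921739 + 1256050)/(c(1541) + 1295327) = (2065/2)/827 - (-1921739 + 1256050)/(707 + 1295327) = (2065/2)*(1/827) - (-665689)/1296034 = 2065/1654 - (-665689)/1296034 = 2065/1654 - 1*(-665689/1296034) = 2065/1654 + 665689/1296034 = 944339954/535910059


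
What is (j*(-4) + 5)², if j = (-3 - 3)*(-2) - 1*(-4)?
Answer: 3481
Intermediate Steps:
j = 16 (j = -6*(-2) + 4 = 12 + 4 = 16)
(j*(-4) + 5)² = (16*(-4) + 5)² = (-64 + 5)² = (-59)² = 3481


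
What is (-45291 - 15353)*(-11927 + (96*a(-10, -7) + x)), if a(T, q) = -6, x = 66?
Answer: 754229428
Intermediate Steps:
(-45291 - 15353)*(-11927 + (96*a(-10, -7) + x)) = (-45291 - 15353)*(-11927 + (96*(-6) + 66)) = -60644*(-11927 + (-576 + 66)) = -60644*(-11927 - 510) = -60644*(-12437) = 754229428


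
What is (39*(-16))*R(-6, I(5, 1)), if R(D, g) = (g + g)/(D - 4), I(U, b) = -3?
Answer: -1872/5 ≈ -374.40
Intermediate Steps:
R(D, g) = 2*g/(-4 + D) (R(D, g) = (2*g)/(-4 + D) = 2*g/(-4 + D))
(39*(-16))*R(-6, I(5, 1)) = (39*(-16))*(2*(-3)/(-4 - 6)) = -1248*(-3)/(-10) = -1248*(-3)*(-1)/10 = -624*3/5 = -1872/5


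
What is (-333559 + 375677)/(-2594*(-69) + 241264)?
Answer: 21059/210125 ≈ 0.10022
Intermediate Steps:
(-333559 + 375677)/(-2594*(-69) + 241264) = 42118/(178986 + 241264) = 42118/420250 = 42118*(1/420250) = 21059/210125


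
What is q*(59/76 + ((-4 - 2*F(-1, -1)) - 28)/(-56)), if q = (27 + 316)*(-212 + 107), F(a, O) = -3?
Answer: -848925/19 ≈ -44680.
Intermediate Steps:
q = -36015 (q = 343*(-105) = -36015)
q*(59/76 + ((-4 - 2*F(-1, -1)) - 28)/(-56)) = -36015*(59/76 + ((-4 - 2*(-3)) - 28)/(-56)) = -36015*(59*(1/76) + ((-4 + 6) - 28)*(-1/56)) = -36015*(59/76 + (2 - 28)*(-1/56)) = -36015*(59/76 - 26*(-1/56)) = -36015*(59/76 + 13/28) = -36015*165/133 = -848925/19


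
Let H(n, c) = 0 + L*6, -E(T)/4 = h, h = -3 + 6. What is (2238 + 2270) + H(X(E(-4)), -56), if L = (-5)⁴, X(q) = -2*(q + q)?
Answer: 8258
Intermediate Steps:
h = 3
E(T) = -12 (E(T) = -4*3 = -12)
X(q) = -4*q (X(q) = -2*2*q = -4*q)
L = 625
H(n, c) = 3750 (H(n, c) = 0 + 625*6 = 0 + 3750 = 3750)
(2238 + 2270) + H(X(E(-4)), -56) = (2238 + 2270) + 3750 = 4508 + 3750 = 8258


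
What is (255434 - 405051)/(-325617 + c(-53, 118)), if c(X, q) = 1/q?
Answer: 1038518/2260165 ≈ 0.45949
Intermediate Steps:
(255434 - 405051)/(-325617 + c(-53, 118)) = (255434 - 405051)/(-325617 + 1/118) = -149617/(-325617 + 1/118) = -149617/(-38422805/118) = -149617*(-118/38422805) = 1038518/2260165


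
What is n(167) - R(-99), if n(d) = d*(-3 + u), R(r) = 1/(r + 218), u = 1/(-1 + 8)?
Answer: -56781/119 ≈ -477.15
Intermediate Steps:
u = ⅐ (u = 1/7 = ⅐ ≈ 0.14286)
R(r) = 1/(218 + r)
n(d) = -20*d/7 (n(d) = d*(-3 + ⅐) = d*(-20/7) = -20*d/7)
n(167) - R(-99) = -20/7*167 - 1/(218 - 99) = -3340/7 - 1/119 = -56781/119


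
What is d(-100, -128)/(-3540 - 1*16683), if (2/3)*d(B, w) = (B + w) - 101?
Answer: 47/1926 ≈ 0.024403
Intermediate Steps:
d(B, w) = -303/2 + 3*B/2 + 3*w/2 (d(B, w) = 3*((B + w) - 101)/2 = 3*(-101 + B + w)/2 = -303/2 + 3*B/2 + 3*w/2)
d(-100, -128)/(-3540 - 1*16683) = (-303/2 + (3/2)*(-100) + (3/2)*(-128))/(-3540 - 1*16683) = (-303/2 - 150 - 192)/(-3540 - 16683) = -987/2/(-20223) = -987/2*(-1/20223) = 47/1926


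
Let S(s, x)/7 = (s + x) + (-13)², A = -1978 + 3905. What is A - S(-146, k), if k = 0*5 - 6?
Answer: 1808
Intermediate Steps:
k = -6 (k = 0 - 6 = -6)
A = 1927
S(s, x) = 1183 + 7*s + 7*x (S(s, x) = 7*((s + x) + (-13)²) = 7*((s + x) + 169) = 7*(169 + s + x) = 1183 + 7*s + 7*x)
A - S(-146, k) = 1927 - (1183 + 7*(-146) + 7*(-6)) = 1927 - (1183 - 1022 - 42) = 1927 - 1*119 = 1927 - 119 = 1808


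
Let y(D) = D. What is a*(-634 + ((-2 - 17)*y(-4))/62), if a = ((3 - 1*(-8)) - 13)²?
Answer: -78464/31 ≈ -2531.1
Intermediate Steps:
a = 4 (a = ((3 + 8) - 13)² = (11 - 13)² = (-2)² = 4)
a*(-634 + ((-2 - 17)*y(-4))/62) = 4*(-634 + ((-2 - 17)*(-4))/62) = 4*(-634 - 19*(-4)*(1/62)) = 4*(-634 + 76*(1/62)) = 4*(-634 + 38/31) = 4*(-19616/31) = -78464/31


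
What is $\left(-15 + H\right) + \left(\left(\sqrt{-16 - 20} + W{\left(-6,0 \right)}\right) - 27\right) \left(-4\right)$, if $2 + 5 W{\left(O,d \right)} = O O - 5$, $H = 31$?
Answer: $\frac{504}{5} - 24 i \approx 100.8 - 24.0 i$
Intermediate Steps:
$W{\left(O,d \right)} = - \frac{7}{5} + \frac{O^{2}}{5}$ ($W{\left(O,d \right)} = - \frac{2}{5} + \frac{O O - 5}{5} = - \frac{2}{5} + \frac{O^{2} - 5}{5} = - \frac{2}{5} + \frac{-5 + O^{2}}{5} = - \frac{2}{5} + \left(-1 + \frac{O^{2}}{5}\right) = - \frac{7}{5} + \frac{O^{2}}{5}$)
$\left(-15 + H\right) + \left(\left(\sqrt{-16 - 20} + W{\left(-6,0 \right)}\right) - 27\right) \left(-4\right) = \left(-15 + 31\right) + \left(\left(\sqrt{-16 - 20} - \left(\frac{7}{5} - \frac{\left(-6\right)^{2}}{5}\right)\right) - 27\right) \left(-4\right) = 16 + \left(\left(\sqrt{-36} + \left(- \frac{7}{5} + \frac{1}{5} \cdot 36\right)\right) - 27\right) \left(-4\right) = 16 + \left(\left(6 i + \left(- \frac{7}{5} + \frac{36}{5}\right)\right) - 27\right) \left(-4\right) = 16 + \left(\left(6 i + \frac{29}{5}\right) - 27\right) \left(-4\right) = 16 + \left(\left(\frac{29}{5} + 6 i\right) - 27\right) \left(-4\right) = 16 + \left(- \frac{106}{5} + 6 i\right) \left(-4\right) = 16 + \left(\frac{424}{5} - 24 i\right) = \frac{504}{5} - 24 i$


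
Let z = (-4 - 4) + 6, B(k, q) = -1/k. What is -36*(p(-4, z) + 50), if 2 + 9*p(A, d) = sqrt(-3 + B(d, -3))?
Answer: -1792 - 2*I*sqrt(10) ≈ -1792.0 - 6.3246*I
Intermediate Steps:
z = -2 (z = -8 + 6 = -2)
p(A, d) = -2/9 + sqrt(-3 - 1/d)/9
-36*(p(-4, z) + 50) = -36*((-2/9 + sqrt((-1 - 3*(-2))/(-2))/9) + 50) = -36*((-2/9 + sqrt(-(-1 + 6)/2)/9) + 50) = -36*((-2/9 + sqrt(-1/2*5)/9) + 50) = -36*((-2/9 + sqrt(-5/2)/9) + 50) = -36*((-2/9 + (I*sqrt(10)/2)/9) + 50) = -36*((-2/9 + I*sqrt(10)/18) + 50) = -36*(448/9 + I*sqrt(10)/18) = -1792 - 2*I*sqrt(10)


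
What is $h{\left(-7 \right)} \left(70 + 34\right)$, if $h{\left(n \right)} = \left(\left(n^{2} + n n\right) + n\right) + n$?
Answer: $8736$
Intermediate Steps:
$h{\left(n \right)} = 2 n + 2 n^{2}$ ($h{\left(n \right)} = \left(\left(n^{2} + n^{2}\right) + n\right) + n = \left(2 n^{2} + n\right) + n = \left(n + 2 n^{2}\right) + n = 2 n + 2 n^{2}$)
$h{\left(-7 \right)} \left(70 + 34\right) = 2 \left(-7\right) \left(1 - 7\right) \left(70 + 34\right) = 2 \left(-7\right) \left(-6\right) 104 = 84 \cdot 104 = 8736$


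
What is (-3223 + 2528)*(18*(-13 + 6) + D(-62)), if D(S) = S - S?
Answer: 87570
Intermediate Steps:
D(S) = 0
(-3223 + 2528)*(18*(-13 + 6) + D(-62)) = (-3223 + 2528)*(18*(-13 + 6) + 0) = -695*(18*(-7) + 0) = -695*(-126 + 0) = -695*(-126) = 87570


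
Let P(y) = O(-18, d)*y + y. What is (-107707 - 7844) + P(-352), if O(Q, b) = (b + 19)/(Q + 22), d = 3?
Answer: -117839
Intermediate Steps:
O(Q, b) = (19 + b)/(22 + Q)
P(y) = 13*y/2 (P(y) = ((19 + 3)/(22 - 18))*y + y = (22/4)*y + y = ((¼)*22)*y + y = 11*y/2 + y = 13*y/2)
(-107707 - 7844) + P(-352) = (-107707 - 7844) + (13/2)*(-352) = -115551 - 2288 = -117839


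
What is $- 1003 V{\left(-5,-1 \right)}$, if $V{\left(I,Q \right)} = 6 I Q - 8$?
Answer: $-22066$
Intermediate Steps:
$V{\left(I,Q \right)} = -8 + 6 I Q$ ($V{\left(I,Q \right)} = 6 I Q - 8 = -8 + 6 I Q$)
$- 1003 V{\left(-5,-1 \right)} = - 1003 \left(-8 + 6 \left(-5\right) \left(-1\right)\right) = - 1003 \left(-8 + 30\right) = \left(-1003\right) 22 = -22066$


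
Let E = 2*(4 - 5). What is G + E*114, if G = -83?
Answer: -311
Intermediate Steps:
E = -2 (E = 2*(-1) = -2)
G + E*114 = -83 - 2*114 = -83 - 228 = -311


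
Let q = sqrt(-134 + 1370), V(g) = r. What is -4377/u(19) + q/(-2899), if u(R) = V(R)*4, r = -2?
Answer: 4377/8 - 2*sqrt(309)/2899 ≈ 547.11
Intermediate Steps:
V(g) = -2
q = 2*sqrt(309) (q = sqrt(1236) = 2*sqrt(309) ≈ 35.157)
u(R) = -8 (u(R) = -2*4 = -8)
-4377/u(19) + q/(-2899) = -4377/(-8) + (2*sqrt(309))/(-2899) = -4377*(-1/8) + (2*sqrt(309))*(-1/2899) = 4377/8 - 2*sqrt(309)/2899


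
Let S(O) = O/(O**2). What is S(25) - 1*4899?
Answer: -122474/25 ≈ -4899.0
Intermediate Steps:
S(O) = 1/O (S(O) = O/O**2 = 1/O)
S(25) - 1*4899 = 1/25 - 1*4899 = 1/25 - 4899 = -122474/25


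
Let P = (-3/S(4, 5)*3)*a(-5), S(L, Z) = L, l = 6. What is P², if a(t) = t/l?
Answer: 225/64 ≈ 3.5156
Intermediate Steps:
a(t) = t/6
P = 15/8 (P = (-3/4*3)*((⅙)*(-5)) = (-3*¼*3)*(-⅚) = -¾*3*(-⅚) = -9/4*(-⅚) = 15/8 ≈ 1.8750)
P² = (15/8)² = 225/64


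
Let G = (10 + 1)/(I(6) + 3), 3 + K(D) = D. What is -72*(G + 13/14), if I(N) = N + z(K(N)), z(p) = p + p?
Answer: -4188/35 ≈ -119.66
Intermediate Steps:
K(D) = -3 + D
z(p) = 2*p
I(N) = -6 + 3*N (I(N) = N + 2*(-3 + N) = N + (-6 + 2*N) = -6 + 3*N)
G = 11/15 (G = (10 + 1)/((-6 + 3*6) + 3) = 11/((-6 + 18) + 3) = 11/(12 + 3) = 11/15 ≈ 0.73333)
-72*(G + 13/14) = -72*(11/15 + 13/14) = -72*349/210 = -12*349/35 = -4188/35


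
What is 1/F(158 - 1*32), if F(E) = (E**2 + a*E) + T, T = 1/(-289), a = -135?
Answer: -289/327727 ≈ -0.00088183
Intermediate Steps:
T = -1/289 ≈ -0.0034602
F(E) = -1/289 + E**2 - 135*E (F(E) = (E**2 - 135*E) - 1/289 = -1/289 + E**2 - 135*E)
1/F(158 - 1*32) = 1/(-1/289 + (158 - 1*32)**2 - 135*(158 - 1*32)) = 1/(-1/289 + (158 - 32)**2 - 135*(158 - 32)) = 1/(-1/289 + 126**2 - 135*126) = 1/(-1/289 + 15876 - 17010) = 1/(-327727/289) = -289/327727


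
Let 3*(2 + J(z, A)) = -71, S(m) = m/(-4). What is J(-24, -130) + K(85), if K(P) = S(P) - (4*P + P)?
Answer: -5663/12 ≈ -471.92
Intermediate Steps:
S(m) = -m/4 (S(m) = m*(-1/4) = -m/4)
J(z, A) = -77/3 (J(z, A) = -2 + (1/3)*(-71) = -2 - 71/3 = -77/3)
K(P) = -21*P/4 (K(P) = -P/4 - (4*P + P) = -P/4 - 5*P = -21*P/4)
J(-24, -130) + K(85) = -77/3 - 21/4*85 = -77/3 - 1785/4 = -5663/12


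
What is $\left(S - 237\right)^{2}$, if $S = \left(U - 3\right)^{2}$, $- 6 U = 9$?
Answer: $\frac{751689}{16} \approx 46981.0$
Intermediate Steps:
$U = - \frac{3}{2}$ ($U = \left(- \frac{1}{6}\right) 9 = - \frac{3}{2} \approx -1.5$)
$S = \frac{81}{4}$ ($S = \left(- \frac{3}{2} - 3\right)^{2} = \left(- \frac{9}{2}\right)^{2} = \frac{81}{4} \approx 20.25$)
$\left(S - 237\right)^{2} = \left(\frac{81}{4} - 237\right)^{2} = \left(- \frac{867}{4}\right)^{2} = \frac{751689}{16}$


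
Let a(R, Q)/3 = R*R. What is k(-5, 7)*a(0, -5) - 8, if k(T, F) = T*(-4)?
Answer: -8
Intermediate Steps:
k(T, F) = -4*T
a(R, Q) = 3*R² (a(R, Q) = 3*(R*R) = 3*R²)
k(-5, 7)*a(0, -5) - 8 = (-4*(-5))*(3*0²) - 8 = 20*(3*0) - 8 = 20*0 - 8 = 0 - 8 = -8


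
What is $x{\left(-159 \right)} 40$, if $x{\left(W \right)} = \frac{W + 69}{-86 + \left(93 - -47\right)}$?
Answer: $- \frac{200}{3} \approx -66.667$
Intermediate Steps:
$x{\left(W \right)} = \frac{23}{18} + \frac{W}{54}$ ($x{\left(W \right)} = \frac{69 + W}{-86 + \left(93 + 47\right)} = \frac{69 + W}{-86 + 140} = \frac{69 + W}{54} = \left(69 + W\right) \frac{1}{54} = \frac{23}{18} + \frac{W}{54}$)
$x{\left(-159 \right)} 40 = \left(\frac{23}{18} + \frac{1}{54} \left(-159\right)\right) 40 = \left(\frac{23}{18} - \frac{53}{18}\right) 40 = \left(- \frac{5}{3}\right) 40 = - \frac{200}{3}$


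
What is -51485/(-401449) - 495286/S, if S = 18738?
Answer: -98933671742/3761175681 ≈ -26.304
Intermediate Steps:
-51485/(-401449) - 495286/S = -51485/(-401449) - 495286/18738 = -51485*(-1/401449) - 495286*1/18738 = 51485/401449 - 247643/9369 = -98933671742/3761175681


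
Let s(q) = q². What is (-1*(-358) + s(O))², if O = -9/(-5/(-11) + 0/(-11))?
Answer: 351600001/625 ≈ 5.6256e+5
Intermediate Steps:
O = -99/5 (O = -9/(-5*(-1/11) + 0*(-1/11)) = -9/(5/11 + 0) = -9/5/11 = -9*11/5 = -99/5 ≈ -19.800)
(-1*(-358) + s(O))² = (-1*(-358) + (-99/5)²)² = (358 + 9801/25)² = (18751/25)² = 351600001/625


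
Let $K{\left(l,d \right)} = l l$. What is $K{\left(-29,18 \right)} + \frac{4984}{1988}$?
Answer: $\frac{59889}{71} \approx 843.51$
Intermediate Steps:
$K{\left(l,d \right)} = l^{2}$
$K{\left(-29,18 \right)} + \frac{4984}{1988} = \left(-29\right)^{2} + \frac{4984}{1988} = 841 + 4984 \cdot \frac{1}{1988} = 841 + \frac{178}{71} = \frac{59889}{71}$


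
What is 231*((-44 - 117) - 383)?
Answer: -125664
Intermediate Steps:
231*((-44 - 117) - 383) = 231*(-161 - 383) = 231*(-544) = -125664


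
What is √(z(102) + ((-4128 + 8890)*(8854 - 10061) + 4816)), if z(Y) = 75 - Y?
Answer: 3*I*√638105 ≈ 2396.4*I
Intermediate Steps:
√(z(102) + ((-4128 + 8890)*(8854 - 10061) + 4816)) = √((75 - 1*102) + ((-4128 + 8890)*(8854 - 10061) + 4816)) = √((75 - 102) + (4762*(-1207) + 4816)) = √(-27 + (-5747734 + 4816)) = √(-27 - 5742918) = √(-5742945) = 3*I*√638105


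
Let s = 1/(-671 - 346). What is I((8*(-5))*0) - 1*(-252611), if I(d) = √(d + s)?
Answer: 252611 + I*√113/339 ≈ 2.5261e+5 + 0.031357*I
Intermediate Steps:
s = -1/1017 (s = 1/(-1017) = -1/1017 ≈ -0.00098328)
I(d) = √(-1/1017 + d) (I(d) = √(d - 1/1017) = √(-1/1017 + d))
I((8*(-5))*0) - 1*(-252611) = √(-113 + 114921*((8*(-5))*0))/339 - 1*(-252611) = √(-113 + 114921*(-40*0))/339 + 252611 = √(-113 + 114921*0)/339 + 252611 = √(-113 + 0)/339 + 252611 = √(-113)/339 + 252611 = (I*√113)/339 + 252611 = I*√113/339 + 252611 = 252611 + I*√113/339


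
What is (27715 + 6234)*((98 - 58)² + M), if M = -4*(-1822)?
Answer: 301738712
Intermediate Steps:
M = 7288
(27715 + 6234)*((98 - 58)² + M) = (27715 + 6234)*((98 - 58)² + 7288) = 33949*(40² + 7288) = 33949*(1600 + 7288) = 33949*8888 = 301738712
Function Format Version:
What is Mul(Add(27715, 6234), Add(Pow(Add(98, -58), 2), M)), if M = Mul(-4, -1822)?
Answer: 301738712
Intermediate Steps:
M = 7288
Mul(Add(27715, 6234), Add(Pow(Add(98, -58), 2), M)) = Mul(Add(27715, 6234), Add(Pow(Add(98, -58), 2), 7288)) = Mul(33949, Add(Pow(40, 2), 7288)) = Mul(33949, Add(1600, 7288)) = Mul(33949, 8888) = 301738712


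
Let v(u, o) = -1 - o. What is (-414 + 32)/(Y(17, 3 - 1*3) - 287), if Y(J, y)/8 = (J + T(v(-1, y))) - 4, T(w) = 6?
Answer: 382/135 ≈ 2.8296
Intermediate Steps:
Y(J, y) = 16 + 8*J (Y(J, y) = 8*((J + 6) - 4) = 8*((6 + J) - 4) = 8*(2 + J) = 16 + 8*J)
(-414 + 32)/(Y(17, 3 - 1*3) - 287) = (-414 + 32)/((16 + 8*17) - 287) = -382/((16 + 136) - 287) = -382/(152 - 287) = -382/(-135) = -382*(-1/135) = 382/135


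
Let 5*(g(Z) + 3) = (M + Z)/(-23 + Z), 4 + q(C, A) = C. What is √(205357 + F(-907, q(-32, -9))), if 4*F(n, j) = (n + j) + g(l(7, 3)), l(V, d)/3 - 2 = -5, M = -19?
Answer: √328192870/40 ≈ 452.90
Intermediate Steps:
q(C, A) = -4 + C
l(V, d) = -9 (l(V, d) = 6 + 3*(-5) = 6 - 15 = -9)
g(Z) = -3 + (-19 + Z)/(5*(-23 + Z)) (g(Z) = -3 + ((-19 + Z)/(-23 + Z))/5 = -3 + (-19 + Z)/(5*(-23 + Z)))
F(n, j) = -113/160 + j/4 + n/4 (F(n, j) = ((n + j) + 2*(163 - 7*(-9))/(5*(-23 - 9)))/4 = ((j + n) + (⅖)*(163 + 63)/(-32))/4 = ((j + n) + (⅖)*(-1/32)*226)/4 = ((j + n) - 113/40)/4 = (-113/40 + j + n)/4 = -113/160 + j/4 + n/4)
√(205357 + F(-907, q(-32, -9))) = √(205357 + (-113/160 + (-4 - 32)/4 + (¼)*(-907))) = √(205357 + (-113/160 + (¼)*(-36) - 907/4)) = √(205357 + (-113/160 - 9 - 907/4)) = √(205357 - 37833/160) = √(32819287/160) = √328192870/40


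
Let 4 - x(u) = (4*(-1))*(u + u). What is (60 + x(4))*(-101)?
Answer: -9696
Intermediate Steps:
x(u) = 4 + 8*u (x(u) = 4 - 4*(-1)*(u + u) = 4 - (-4)*2*u = 4 - (-8)*u = 4 + 8*u)
(60 + x(4))*(-101) = (60 + (4 + 8*4))*(-101) = (60 + (4 + 32))*(-101) = (60 + 36)*(-101) = 96*(-101) = -9696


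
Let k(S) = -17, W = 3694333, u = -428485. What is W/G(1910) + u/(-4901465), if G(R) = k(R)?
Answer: -3621527322720/16664981 ≈ -2.1731e+5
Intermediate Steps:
G(R) = -17
W/G(1910) + u/(-4901465) = 3694333/(-17) - 428485/(-4901465) = 3694333*(-1/17) - 428485*(-1/4901465) = -3694333/17 + 85697/980293 = -3621527322720/16664981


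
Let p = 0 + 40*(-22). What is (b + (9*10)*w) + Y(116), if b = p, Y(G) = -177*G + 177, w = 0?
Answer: -21235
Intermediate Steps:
Y(G) = 177 - 177*G
p = -880 (p = 0 - 880 = -880)
b = -880
(b + (9*10)*w) + Y(116) = (-880 + (9*10)*0) + (177 - 177*116) = (-880 + 90*0) + (177 - 20532) = (-880 + 0) - 20355 = -880 - 20355 = -21235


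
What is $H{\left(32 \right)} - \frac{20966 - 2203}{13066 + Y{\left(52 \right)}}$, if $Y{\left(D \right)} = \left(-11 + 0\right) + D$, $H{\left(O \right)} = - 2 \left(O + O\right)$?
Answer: $- \frac{1696459}{13107} \approx -129.43$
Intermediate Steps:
$H{\left(O \right)} = - 4 O$ ($H{\left(O \right)} = - 2 \cdot 2 O = - 4 O$)
$Y{\left(D \right)} = -11 + D$
$H{\left(32 \right)} - \frac{20966 - 2203}{13066 + Y{\left(52 \right)}} = \left(-4\right) 32 - \frac{20966 - 2203}{13066 + \left(-11 + 52\right)} = -128 - \frac{18763}{13066 + 41} = -128 - \frac{18763}{13107} = - \frac{1696459}{13107}$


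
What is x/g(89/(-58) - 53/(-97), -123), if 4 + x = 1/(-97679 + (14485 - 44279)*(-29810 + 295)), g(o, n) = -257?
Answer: 3517088923/225972963367 ≈ 0.015564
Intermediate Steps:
x = -3517088923/879272231 (x = -4 + 1/(-97679 + (14485 - 44279)*(-29810 + 295)) = -4 + 1/(-97679 - 29794*(-29515)) = -4 + 1/(-97679 + 879369910) = -4 + 1/879272231 = -3517088923/879272231 ≈ -4.0000)
x/g(89/(-58) - 53/(-97), -123) = -3517088923/879272231/(-257) = -3517088923/879272231*(-1/257) = 3517088923/225972963367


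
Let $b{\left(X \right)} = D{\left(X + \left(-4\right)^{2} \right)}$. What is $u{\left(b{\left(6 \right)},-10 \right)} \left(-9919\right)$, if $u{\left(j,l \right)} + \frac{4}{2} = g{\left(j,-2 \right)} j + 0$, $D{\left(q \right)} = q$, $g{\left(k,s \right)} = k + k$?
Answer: $-9581754$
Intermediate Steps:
$g{\left(k,s \right)} = 2 k$
$b{\left(X \right)} = 16 + X$ ($b{\left(X \right)} = X + \left(-4\right)^{2} = X + 16 = 16 + X$)
$u{\left(j,l \right)} = -2 + 2 j^{2}$ ($u{\left(j,l \right)} = -2 + \left(2 j j + 0\right) = -2 + \left(2 j^{2} + 0\right) = -2 + 2 j^{2}$)
$u{\left(b{\left(6 \right)},-10 \right)} \left(-9919\right) = \left(-2 + 2 \left(16 + 6\right)^{2}\right) \left(-9919\right) = \left(-2 + 2 \cdot 22^{2}\right) \left(-9919\right) = \left(-2 + 2 \cdot 484\right) \left(-9919\right) = \left(-2 + 968\right) \left(-9919\right) = 966 \left(-9919\right) = -9581754$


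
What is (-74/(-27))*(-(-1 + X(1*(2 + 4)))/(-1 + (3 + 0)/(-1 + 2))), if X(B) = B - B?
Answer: 37/27 ≈ 1.3704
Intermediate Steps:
X(B) = 0
(-74/(-27))*(-(-1 + X(1*(2 + 4)))/(-1 + (3 + 0)/(-1 + 2))) = (-74/(-27))*(-(-1 + 0)/(-1 + (3 + 0)/(-1 + 2))) = (-74*(-1/27))*(-(-1)/(-1 + 3/1)) = 74*(-(-1)/(-1 + 3*1))/27 = 74*(-(-1)/(-1 + 3))/27 = 74*(-(-1)/2)/27 = 74*(-1*(-½))/27 = (74/27)*(½) = 37/27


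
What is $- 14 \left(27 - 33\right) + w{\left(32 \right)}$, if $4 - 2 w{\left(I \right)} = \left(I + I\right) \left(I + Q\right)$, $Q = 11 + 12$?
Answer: $-1674$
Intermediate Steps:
$Q = 23$
$w{\left(I \right)} = 2 - I \left(23 + I\right)$ ($w{\left(I \right)} = 2 - \frac{\left(I + I\right) \left(I + 23\right)}{2} = 2 - \frac{2 I \left(23 + I\right)}{2} = 2 - I \left(23 + I\right)$)
$- 14 \left(27 - 33\right) + w{\left(32 \right)} = - 14 \left(27 - 33\right) - 1758 = \left(-14\right) \left(-6\right) - 1758 = 84 - 1758 = -1674$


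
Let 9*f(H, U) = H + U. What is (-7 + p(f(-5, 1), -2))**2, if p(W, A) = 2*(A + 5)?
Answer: 1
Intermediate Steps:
f(H, U) = H/9 + U/9 (f(H, U) = (H + U)/9 = H/9 + U/9)
p(W, A) = 10 + 2*A (p(W, A) = 2*(5 + A) = 10 + 2*A)
(-7 + p(f(-5, 1), -2))**2 = (-7 + (10 + 2*(-2)))**2 = (-7 + (10 - 4))**2 = (-7 + 6)**2 = (-1)**2 = 1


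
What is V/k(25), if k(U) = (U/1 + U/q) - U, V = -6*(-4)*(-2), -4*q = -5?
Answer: -12/5 ≈ -2.4000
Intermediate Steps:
q = 5/4 (q = -¼*(-5) = 5/4 ≈ 1.2500)
V = -48 (V = 24*(-2) = -48)
k(U) = 4*U/5 (k(U) = (U/1 + U/(5/4)) - U = (U*1 + U*(⅘)) - U = (U + 4*U/5) - U = 9*U/5 - U = 4*U/5)
V/k(25) = -48/((⅘)*25) = -48/20 = -48*1/20 = -12/5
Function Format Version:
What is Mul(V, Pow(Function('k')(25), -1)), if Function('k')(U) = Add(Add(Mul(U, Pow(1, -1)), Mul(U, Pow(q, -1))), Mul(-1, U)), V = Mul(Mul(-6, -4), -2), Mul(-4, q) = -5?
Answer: Rational(-12, 5) ≈ -2.4000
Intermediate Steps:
q = Rational(5, 4) (q = Mul(Rational(-1, 4), -5) = Rational(5, 4) ≈ 1.2500)
V = -48 (V = Mul(24, -2) = -48)
Function('k')(U) = Mul(Rational(4, 5), U) (Function('k')(U) = Add(Add(Mul(U, Pow(1, -1)), Mul(U, Pow(Rational(5, 4), -1))), Mul(-1, U)) = Add(Add(Mul(U, 1), Mul(U, Rational(4, 5))), Mul(-1, U)) = Add(Add(U, Mul(Rational(4, 5), U)), Mul(-1, U)) = Add(Mul(Rational(9, 5), U), Mul(-1, U)) = Mul(Rational(4, 5), U))
Mul(V, Pow(Function('k')(25), -1)) = Mul(-48, Pow(Mul(Rational(4, 5), 25), -1)) = Mul(-48, Pow(20, -1)) = Mul(-48, Rational(1, 20)) = Rational(-12, 5)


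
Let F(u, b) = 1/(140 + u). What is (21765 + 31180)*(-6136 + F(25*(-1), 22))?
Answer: -7472011371/23 ≈ -3.2487e+8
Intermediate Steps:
(21765 + 31180)*(-6136 + F(25*(-1), 22)) = (21765 + 31180)*(-6136 + 1/(140 + 25*(-1))) = 52945*(-6136 + 1/(140 - 25)) = 52945*(-6136 + 1/115) = 52945*(-705639/115) = -7472011371/23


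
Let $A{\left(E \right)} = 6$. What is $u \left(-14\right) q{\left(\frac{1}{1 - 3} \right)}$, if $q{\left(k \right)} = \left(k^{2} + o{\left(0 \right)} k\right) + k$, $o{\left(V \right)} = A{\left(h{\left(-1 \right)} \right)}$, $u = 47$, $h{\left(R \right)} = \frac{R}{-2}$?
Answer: $\frac{4277}{2} \approx 2138.5$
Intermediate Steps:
$h{\left(R \right)} = - \frac{R}{2}$ ($h{\left(R \right)} = R \left(- \frac{1}{2}\right) = - \frac{R}{2}$)
$o{\left(V \right)} = 6$
$q{\left(k \right)} = k^{2} + 7 k$ ($q{\left(k \right)} = \left(k^{2} + 6 k\right) + k = k^{2} + 7 k$)
$u \left(-14\right) q{\left(\frac{1}{1 - 3} \right)} = 47 \left(-14\right) \frac{7 + \frac{1}{1 - 3}}{1 - 3} = - 658 \frac{7 + \frac{1}{-2}}{-2} = - 658 \left(- \frac{7 - \frac{1}{2}}{2}\right) = - 658 \left(\left(- \frac{1}{2}\right) \frac{13}{2}\right) = \left(-658\right) \left(- \frac{13}{4}\right) = \frac{4277}{2}$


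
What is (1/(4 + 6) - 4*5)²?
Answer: 39601/100 ≈ 396.01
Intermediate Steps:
(1/(4 + 6) - 4*5)² = (1/10 - 20)² = (⅒ - 20)² = (-199/10)² = 39601/100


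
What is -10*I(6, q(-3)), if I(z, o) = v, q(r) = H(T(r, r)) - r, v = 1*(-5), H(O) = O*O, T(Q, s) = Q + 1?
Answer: 50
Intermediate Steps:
T(Q, s) = 1 + Q
H(O) = O²
v = -5
q(r) = (1 + r)² - r
I(z, o) = -5
-10*I(6, q(-3)) = -10*(-5) = 50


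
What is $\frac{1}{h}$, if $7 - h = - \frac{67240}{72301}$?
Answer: $\frac{72301}{573347} \approx 0.1261$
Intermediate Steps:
$h = \frac{573347}{72301}$ ($h = 7 - - \frac{67240}{72301} = 7 + \frac{67240}{72301} = \frac{573347}{72301} \approx 7.93$)
$\frac{1}{h} = \frac{1}{\frac{573347}{72301}} = \frac{72301}{573347}$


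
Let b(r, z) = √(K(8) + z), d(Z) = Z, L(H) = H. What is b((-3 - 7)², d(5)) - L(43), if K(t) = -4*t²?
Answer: -43 + I*√251 ≈ -43.0 + 15.843*I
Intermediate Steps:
b(r, z) = √(-256 + z) (b(r, z) = √(-4*8² + z) = √(-4*64 + z) = √(-256 + z))
b((-3 - 7)², d(5)) - L(43) = √(-256 + 5) - 1*43 = √(-251) - 43 = I*√251 - 43 = -43 + I*√251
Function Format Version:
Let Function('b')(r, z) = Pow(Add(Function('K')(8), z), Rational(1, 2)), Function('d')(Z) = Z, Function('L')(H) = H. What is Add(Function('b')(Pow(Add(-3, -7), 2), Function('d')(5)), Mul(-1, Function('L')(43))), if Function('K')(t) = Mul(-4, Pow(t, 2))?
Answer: Add(-43, Mul(I, Pow(251, Rational(1, 2)))) ≈ Add(-43.000, Mul(15.843, I))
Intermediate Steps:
Function('b')(r, z) = Pow(Add(-256, z), Rational(1, 2)) (Function('b')(r, z) = Pow(Add(Mul(-4, Pow(8, 2)), z), Rational(1, 2)) = Pow(Add(Mul(-4, 64), z), Rational(1, 2)) = Pow(Add(-256, z), Rational(1, 2)))
Add(Function('b')(Pow(Add(-3, -7), 2), Function('d')(5)), Mul(-1, Function('L')(43))) = Add(Pow(Add(-256, 5), Rational(1, 2)), Mul(-1, 43)) = Add(Pow(-251, Rational(1, 2)), -43) = Add(Mul(I, Pow(251, Rational(1, 2))), -43) = Add(-43, Mul(I, Pow(251, Rational(1, 2))))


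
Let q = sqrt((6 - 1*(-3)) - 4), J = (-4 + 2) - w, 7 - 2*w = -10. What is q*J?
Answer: -21*sqrt(5)/2 ≈ -23.479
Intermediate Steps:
w = 17/2 (w = 7/2 - 1/2*(-10) = 7/2 + 5 = 17/2 ≈ 8.5000)
J = -21/2 (J = (-4 + 2) - 1*17/2 = -2 - 17/2 = -21/2 ≈ -10.500)
q = sqrt(5) (q = sqrt((6 + 3) - 4) = sqrt(9 - 4) = sqrt(5) ≈ 2.2361)
q*J = sqrt(5)*(-21/2) = -21*sqrt(5)/2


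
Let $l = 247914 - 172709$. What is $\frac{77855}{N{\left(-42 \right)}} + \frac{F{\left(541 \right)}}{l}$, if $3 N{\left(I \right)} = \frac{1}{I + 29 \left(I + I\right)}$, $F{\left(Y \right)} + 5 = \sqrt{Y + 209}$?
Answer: $- \frac{8705340786871}{15041} + \frac{\sqrt{30}}{15041} \approx -5.7877 \cdot 10^{8}$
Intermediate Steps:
$F{\left(Y \right)} = -5 + \sqrt{209 + Y}$ ($F{\left(Y \right)} = -5 + \sqrt{Y + 209} = -5 + \sqrt{209 + Y}$)
$l = 75205$
$N{\left(I \right)} = \frac{1}{177 I}$ ($N{\left(I \right)} = \frac{1}{3 \left(I + 29 \left(I + I\right)\right)} = \frac{1}{3 \left(I + 29 \cdot 2 I\right)} = \frac{1}{3 \left(I + 58 I\right)} = \frac{1}{3 \cdot 59 I} = \frac{\frac{1}{59} \frac{1}{I}}{3} = \frac{1}{177 I}$)
$\frac{77855}{N{\left(-42 \right)}} + \frac{F{\left(541 \right)}}{l} = \frac{77855}{\frac{1}{177} \frac{1}{-42}} + \frac{-5 + \sqrt{209 + 541}}{75205} = \frac{77855}{\frac{1}{177} \left(- \frac{1}{42}\right)} + \left(-5 + \sqrt{750}\right) \frac{1}{75205} = \frac{77855}{- \frac{1}{7434}} + \left(-5 + 5 \sqrt{30}\right) \frac{1}{75205} = 77855 \left(-7434\right) - \left(\frac{1}{15041} - \frac{\sqrt{30}}{15041}\right) = -578774070 - \left(\frac{1}{15041} - \frac{\sqrt{30}}{15041}\right) = - \frac{8705340786871}{15041} + \frac{\sqrt{30}}{15041}$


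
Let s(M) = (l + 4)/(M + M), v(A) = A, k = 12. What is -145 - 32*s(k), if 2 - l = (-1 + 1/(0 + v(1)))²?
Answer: -153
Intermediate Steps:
l = 2 (l = 2 - (-1 + 1/(0 + 1))² = 2 - (-1 + 1/1)² = 2 - (-1 + 1)² = 2 - 1*0² = 2 - 1*0 = 2 + 0 = 2)
s(M) = 3/M (s(M) = (2 + 4)/(M + M) = 6/((2*M)) = 6*(1/(2*M)) = 3/M)
-145 - 32*s(k) = -145 - 96/12 = -145 - 32*¼ = -145 - 8 = -153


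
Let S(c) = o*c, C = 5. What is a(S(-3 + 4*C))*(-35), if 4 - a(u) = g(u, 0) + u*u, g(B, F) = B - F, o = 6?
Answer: 367570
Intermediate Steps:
S(c) = 6*c
a(u) = 4 - u - u² (a(u) = 4 - ((u - 1*0) + u*u) = 4 - ((u + 0) + u²) = 4 - (u + u²) = 4 + (-u - u²) = 4 - u - u²)
a(S(-3 + 4*C))*(-35) = (4 - 6*(-3 + 4*5) - (6*(-3 + 4*5))²)*(-35) = (4 - 6*(-3 + 20) - (6*(-3 + 20))²)*(-35) = (4 - 6*17 - (6*17)²)*(-35) = (4 - 1*102 - 1*102²)*(-35) = (4 - 102 - 1*10404)*(-35) = (4 - 102 - 10404)*(-35) = -10502*(-35) = 367570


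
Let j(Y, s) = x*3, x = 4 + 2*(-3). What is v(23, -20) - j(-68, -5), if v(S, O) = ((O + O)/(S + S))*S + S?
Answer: 9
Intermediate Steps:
x = -2 (x = 4 - 6 = -2)
j(Y, s) = -6 (j(Y, s) = -2*3 = -6)
v(S, O) = O + S (v(S, O) = ((2*O)/((2*S)))*S + S = ((2*O)*(1/(2*S)))*S + S = (O/S)*S + S = O + S)
v(23, -20) - j(-68, -5) = (-20 + 23) - 1*(-6) = 3 + 6 = 9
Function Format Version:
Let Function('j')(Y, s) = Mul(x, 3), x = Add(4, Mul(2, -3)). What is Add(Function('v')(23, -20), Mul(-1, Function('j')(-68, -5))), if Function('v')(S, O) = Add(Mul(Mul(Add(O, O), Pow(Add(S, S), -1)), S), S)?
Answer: 9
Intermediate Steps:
x = -2 (x = Add(4, -6) = -2)
Function('j')(Y, s) = -6 (Function('j')(Y, s) = Mul(-2, 3) = -6)
Function('v')(S, O) = Add(O, S) (Function('v')(S, O) = Add(Mul(Mul(Mul(2, O), Pow(Mul(2, S), -1)), S), S) = Add(Mul(Mul(Mul(2, O), Mul(Rational(1, 2), Pow(S, -1))), S), S) = Add(Mul(Mul(O, Pow(S, -1)), S), S) = Add(O, S))
Add(Function('v')(23, -20), Mul(-1, Function('j')(-68, -5))) = Add(Add(-20, 23), Mul(-1, -6)) = Add(3, 6) = 9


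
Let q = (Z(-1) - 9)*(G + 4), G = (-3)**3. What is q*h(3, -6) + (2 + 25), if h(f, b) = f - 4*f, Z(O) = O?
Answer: -2043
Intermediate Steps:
G = -27
h(f, b) = -3*f
q = 230 (q = (-1 - 9)*(-27 + 4) = -10*(-23) = 230)
q*h(3, -6) + (2 + 25) = 230*(-3*3) + (2 + 25) = 230*(-9) + 27 = -2070 + 27 = -2043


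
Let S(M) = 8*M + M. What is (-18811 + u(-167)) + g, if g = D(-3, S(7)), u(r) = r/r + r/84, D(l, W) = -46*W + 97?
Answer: -1815491/84 ≈ -21613.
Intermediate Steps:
S(M) = 9*M
D(l, W) = 97 - 46*W
u(r) = 1 + r/84 (u(r) = 1 + r*(1/84) = 1 + r/84)
g = -2801 (g = 97 - 414*7 = 97 - 46*63 = 97 - 2898 = -2801)
(-18811 + u(-167)) + g = (-18811 + (1 + (1/84)*(-167))) - 2801 = (-18811 + (1 - 167/84)) - 2801 = (-18811 - 83/84) - 2801 = -1580207/84 - 2801 = -1815491/84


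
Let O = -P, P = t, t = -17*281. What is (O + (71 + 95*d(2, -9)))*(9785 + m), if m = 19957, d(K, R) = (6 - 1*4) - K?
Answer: 144189216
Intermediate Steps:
t = -4777
P = -4777
d(K, R) = 2 - K (d(K, R) = (6 - 4) - K = 2 - K)
O = 4777 (O = -1*(-4777) = 4777)
(O + (71 + 95*d(2, -9)))*(9785 + m) = (4777 + (71 + 95*(2 - 1*2)))*(9785 + 19957) = (4777 + (71 + 95*(2 - 2)))*29742 = (4777 + (71 + 95*0))*29742 = (4777 + (71 + 0))*29742 = (4777 + 71)*29742 = 4848*29742 = 144189216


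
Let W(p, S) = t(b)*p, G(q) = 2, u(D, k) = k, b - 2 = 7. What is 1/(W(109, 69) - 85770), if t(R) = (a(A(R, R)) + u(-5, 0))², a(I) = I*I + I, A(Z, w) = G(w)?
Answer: -1/81846 ≈ -1.2218e-5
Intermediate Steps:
b = 9 (b = 2 + 7 = 9)
A(Z, w) = 2
a(I) = I + I² (a(I) = I² + I = I + I²)
t(R) = 36 (t(R) = (2*(1 + 2) + 0)² = (2*3 + 0)² = (6 + 0)² = 6² = 36)
W(p, S) = 36*p
1/(W(109, 69) - 85770) = 1/(36*109 - 85770) = 1/(3924 - 85770) = 1/(-81846) = -1/81846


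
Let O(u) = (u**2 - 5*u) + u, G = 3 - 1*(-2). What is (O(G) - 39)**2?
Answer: 1156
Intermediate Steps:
G = 5 (G = 3 + 2 = 5)
O(u) = u**2 - 4*u
(O(G) - 39)**2 = (5*(-4 + 5) - 39)**2 = (5*1 - 39)**2 = (5 - 39)**2 = (-34)**2 = 1156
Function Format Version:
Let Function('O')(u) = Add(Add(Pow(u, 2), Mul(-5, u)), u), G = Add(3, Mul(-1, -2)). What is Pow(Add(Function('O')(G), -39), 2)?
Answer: 1156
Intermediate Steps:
G = 5 (G = Add(3, 2) = 5)
Function('O')(u) = Add(Pow(u, 2), Mul(-4, u))
Pow(Add(Function('O')(G), -39), 2) = Pow(Add(Mul(5, Add(-4, 5)), -39), 2) = Pow(Add(Mul(5, 1), -39), 2) = Pow(Add(5, -39), 2) = Pow(-34, 2) = 1156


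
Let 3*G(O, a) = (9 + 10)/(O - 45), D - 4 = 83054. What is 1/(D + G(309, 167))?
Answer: 792/65781955 ≈ 1.2040e-5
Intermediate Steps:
D = 83058 (D = 4 + 83054 = 83058)
G(O, a) = 19/(3*(-45 + O)) (G(O, a) = ((9 + 10)/(O - 45))/3 = (19/(-45 + O))/3 = 19/(3*(-45 + O)))
1/(D + G(309, 167)) = 1/(83058 + 19/(3*(-45 + 309))) = 1/(83058 + (19/3)/264) = 1/(83058 + (19/3)*(1/264)) = 1/(83058 + 19/792) = 1/(65781955/792) = 792/65781955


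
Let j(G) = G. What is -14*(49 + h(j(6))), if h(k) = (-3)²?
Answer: -812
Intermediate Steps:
h(k) = 9
-14*(49 + h(j(6))) = -14*(49 + 9) = -14*58 = -812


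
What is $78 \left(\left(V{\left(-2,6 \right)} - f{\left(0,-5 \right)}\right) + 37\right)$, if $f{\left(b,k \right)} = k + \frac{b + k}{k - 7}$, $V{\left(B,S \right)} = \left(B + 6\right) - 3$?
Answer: $\frac{6643}{2} \approx 3321.5$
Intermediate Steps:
$V{\left(B,S \right)} = 3 + B$ ($V{\left(B,S \right)} = \left(6 + B\right) - 3 = 3 + B$)
$f{\left(b,k \right)} = k + \frac{b + k}{-7 + k}$
$78 \left(\left(V{\left(-2,6 \right)} - f{\left(0,-5 \right)}\right) + 37\right) = 78 \left(\left(\left(3 - 2\right) - \frac{0 + \left(-5\right)^{2} - -30}{-7 - 5}\right) + 37\right) = 78 \left(\left(1 - \frac{0 + 25 + 30}{-12}\right) + 37\right) = 78 \left(\left(1 - \left(- \frac{1}{12}\right) 55\right) + 37\right) = 78 \left(\left(1 - - \frac{55}{12}\right) + 37\right) = 78 \left(\left(1 + \frac{55}{12}\right) + 37\right) = 78 \left(\frac{67}{12} + 37\right) = 78 \cdot \frac{511}{12} = \frac{6643}{2}$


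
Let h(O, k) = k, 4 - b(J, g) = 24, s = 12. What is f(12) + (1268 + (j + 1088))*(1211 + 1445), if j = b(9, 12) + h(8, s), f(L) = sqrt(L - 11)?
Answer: 6236289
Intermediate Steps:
b(J, g) = -20 (b(J, g) = 4 - 1*24 = 4 - 24 = -20)
f(L) = sqrt(-11 + L)
j = -8 (j = -20 + 12 = -8)
f(12) + (1268 + (j + 1088))*(1211 + 1445) = sqrt(-11 + 12) + (1268 + (-8 + 1088))*(1211 + 1445) = sqrt(1) + (1268 + 1080)*2656 = 1 + 2348*2656 = 1 + 6236288 = 6236289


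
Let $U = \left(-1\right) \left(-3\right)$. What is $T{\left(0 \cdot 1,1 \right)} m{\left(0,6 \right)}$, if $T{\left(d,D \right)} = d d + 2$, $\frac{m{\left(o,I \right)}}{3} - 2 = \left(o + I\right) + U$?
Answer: $66$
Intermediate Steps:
$U = 3$
$m{\left(o,I \right)} = 15 + 3 I + 3 o$ ($m{\left(o,I \right)} = 6 + 3 \left(\left(o + I\right) + 3\right) = 6 + 3 \left(\left(I + o\right) + 3\right) = 6 + 3 \left(3 + I + o\right) = 6 + \left(9 + 3 I + 3 o\right) = 15 + 3 I + 3 o$)
$T{\left(d,D \right)} = 2 + d^{2}$ ($T{\left(d,D \right)} = d^{2} + 2 = 2 + d^{2}$)
$T{\left(0 \cdot 1,1 \right)} m{\left(0,6 \right)} = \left(2 + \left(0 \cdot 1\right)^{2}\right) \left(15 + 3 \cdot 6 + 3 \cdot 0\right) = \left(2 + 0^{2}\right) \left(15 + 18 + 0\right) = \left(2 + 0\right) 33 = 2 \cdot 33 = 66$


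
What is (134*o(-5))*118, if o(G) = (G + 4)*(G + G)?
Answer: 158120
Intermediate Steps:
o(G) = 2*G*(4 + G) (o(G) = (4 + G)*(2*G) = 2*G*(4 + G))
(134*o(-5))*118 = (134*(2*(-5)*(4 - 5)))*118 = (134*(2*(-5)*(-1)))*118 = (134*10)*118 = 1340*118 = 158120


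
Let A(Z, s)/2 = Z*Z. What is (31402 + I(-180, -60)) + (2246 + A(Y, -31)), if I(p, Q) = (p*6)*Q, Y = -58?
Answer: 105176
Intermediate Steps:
I(p, Q) = 6*Q*p (I(p, Q) = (6*p)*Q = 6*Q*p)
A(Z, s) = 2*Z² (A(Z, s) = 2*(Z*Z) = 2*Z²)
(31402 + I(-180, -60)) + (2246 + A(Y, -31)) = (31402 + 6*(-60)*(-180)) + (2246 + 2*(-58)²) = (31402 + 64800) + (2246 + 2*3364) = 96202 + (2246 + 6728) = 96202 + 8974 = 105176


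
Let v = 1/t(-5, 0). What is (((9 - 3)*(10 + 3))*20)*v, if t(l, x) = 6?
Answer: 260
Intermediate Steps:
v = 1/6 ≈ 0.16667
(((9 - 3)*(10 + 3))*20)*v = (((9 - 3)*(10 + 3))*20)*(1/6) = ((6*13)*20)*(1/6) = (78*20)*(1/6) = 1560*(1/6) = 260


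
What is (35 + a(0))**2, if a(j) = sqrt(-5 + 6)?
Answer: 1296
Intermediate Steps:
a(j) = 1 (a(j) = sqrt(1) = 1)
(35 + a(0))**2 = (35 + 1)**2 = 36**2 = 1296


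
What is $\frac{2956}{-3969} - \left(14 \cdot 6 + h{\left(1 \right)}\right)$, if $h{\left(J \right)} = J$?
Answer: $- \frac{340321}{3969} \approx -85.745$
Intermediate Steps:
$\frac{2956}{-3969} - \left(14 \cdot 6 + h{\left(1 \right)}\right) = \frac{2956}{-3969} - \left(14 \cdot 6 + 1\right) = 2956 \left(- \frac{1}{3969}\right) - \left(84 + 1\right) = - \frac{2956}{3969} - 85 = - \frac{340321}{3969}$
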